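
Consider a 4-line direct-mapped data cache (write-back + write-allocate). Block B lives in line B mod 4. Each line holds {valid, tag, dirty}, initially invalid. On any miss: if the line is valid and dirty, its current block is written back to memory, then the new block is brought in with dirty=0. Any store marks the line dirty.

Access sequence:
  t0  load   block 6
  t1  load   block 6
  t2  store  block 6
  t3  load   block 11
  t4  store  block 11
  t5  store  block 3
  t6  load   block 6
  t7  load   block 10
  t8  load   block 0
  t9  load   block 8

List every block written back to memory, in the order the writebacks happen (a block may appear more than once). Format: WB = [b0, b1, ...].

0: R B6 → L2 miss [-]
1: R B6 → L2 hit [-]
2: W B6 → L2 hit [D]
3: R B11 → L3 miss [-]
4: W B11 → L3 hit [D]
5: W B3 → L3 miss wb→B11 [D]
6: R B6 → L2 hit [D]
7: R B10 → L2 miss wb→B6 [-]
8: R B0 → L0 miss [-]
9: R B8 → L0 miss [-]

WB = [11, 6]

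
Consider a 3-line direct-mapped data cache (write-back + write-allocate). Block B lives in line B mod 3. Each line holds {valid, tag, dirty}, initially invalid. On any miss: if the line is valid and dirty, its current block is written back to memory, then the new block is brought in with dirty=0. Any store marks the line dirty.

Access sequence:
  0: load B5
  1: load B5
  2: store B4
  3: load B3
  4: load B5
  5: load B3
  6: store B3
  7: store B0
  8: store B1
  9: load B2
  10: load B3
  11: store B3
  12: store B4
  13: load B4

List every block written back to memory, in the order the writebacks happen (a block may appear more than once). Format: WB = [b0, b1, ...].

WB = [3, 4, 0, 1]

0: R B5 -> L2 miss  d=-]
1: R B5 -> L2 hit  d=-]
2: W B4 -> L1 miss  d=D]
3: R B3 -> L0 miss  d=-]
4: R B5 -> L2 hit  d=-]
5: R B3 -> L0 hit  d=-]
6: W B3 -> L0 hit  d=D]
7: W B0 -> L0 miss wb->B3  d=D]
8: W B1 -> L1 miss wb->B4  d=D]
9: R B2 -> L2 miss  d=-]
10: R B3 -> L0 miss wb->B0  d=-]
11: W B3 -> L0 hit  d=D]
12: W B4 -> L1 miss wb->B1  d=D]
13: R B4 -> L1 hit  d=D]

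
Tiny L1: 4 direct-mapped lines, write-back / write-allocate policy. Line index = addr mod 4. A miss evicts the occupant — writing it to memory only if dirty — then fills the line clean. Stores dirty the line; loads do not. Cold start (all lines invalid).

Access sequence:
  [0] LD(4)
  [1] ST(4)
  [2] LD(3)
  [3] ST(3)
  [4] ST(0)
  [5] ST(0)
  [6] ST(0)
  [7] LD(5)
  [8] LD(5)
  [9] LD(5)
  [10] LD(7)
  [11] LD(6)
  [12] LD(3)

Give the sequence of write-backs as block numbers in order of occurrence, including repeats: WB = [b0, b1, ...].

0: R B4 -> L0 miss  d=-]
1: W B4 -> L0 hit  d=D]
2: R B3 -> L3 miss  d=-]
3: W B3 -> L3 hit  d=D]
4: W B0 -> L0 miss wb->B4  d=D]
5: W B0 -> L0 hit  d=D]
6: W B0 -> L0 hit  d=D]
7: R B5 -> L1 miss  d=-]
8: R B5 -> L1 hit  d=-]
9: R B5 -> L1 hit  d=-]
10: R B7 -> L3 miss wb->B3  d=-]
11: R B6 -> L2 miss  d=-]
12: R B3 -> L3 miss  d=-]

WB = [4, 3]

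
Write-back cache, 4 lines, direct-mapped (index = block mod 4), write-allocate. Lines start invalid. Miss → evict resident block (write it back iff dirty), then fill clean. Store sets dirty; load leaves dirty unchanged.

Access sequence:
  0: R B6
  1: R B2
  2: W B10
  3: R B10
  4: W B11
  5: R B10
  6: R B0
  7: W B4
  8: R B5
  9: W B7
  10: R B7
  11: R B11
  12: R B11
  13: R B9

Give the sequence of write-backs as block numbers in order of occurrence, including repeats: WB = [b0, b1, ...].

WB = [11, 7]

0: R B6 -> L2 miss  d=-]
1: R B2 -> L2 miss  d=-]
2: W B10 -> L2 miss  d=D]
3: R B10 -> L2 hit  d=D]
4: W B11 -> L3 miss  d=D]
5: R B10 -> L2 hit  d=D]
6: R B0 -> L0 miss  d=-]
7: W B4 -> L0 miss  d=D]
8: R B5 -> L1 miss  d=-]
9: W B7 -> L3 miss wb->B11  d=D]
10: R B7 -> L3 hit  d=D]
11: R B11 -> L3 miss wb->B7  d=-]
12: R B11 -> L3 hit  d=-]
13: R B9 -> L1 miss  d=-]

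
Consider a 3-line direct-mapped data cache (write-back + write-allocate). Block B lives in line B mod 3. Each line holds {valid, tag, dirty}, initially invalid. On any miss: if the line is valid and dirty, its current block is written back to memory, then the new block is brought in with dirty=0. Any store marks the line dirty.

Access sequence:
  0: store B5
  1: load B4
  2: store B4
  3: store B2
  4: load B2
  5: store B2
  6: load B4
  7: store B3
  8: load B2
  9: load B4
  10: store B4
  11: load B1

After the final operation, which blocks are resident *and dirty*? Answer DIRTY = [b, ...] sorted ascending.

DIRTY = [2, 3]

0: W B5 → L2 miss [D]
1: R B4 → L1 miss [-]
2: W B4 → L1 hit [D]
3: W B2 → L2 miss wb→B5 [D]
4: R B2 → L2 hit [D]
5: W B2 → L2 hit [D]
6: R B4 → L1 hit [D]
7: W B3 → L0 miss [D]
8: R B2 → L2 hit [D]
9: R B4 → L1 hit [D]
10: W B4 → L1 hit [D]
11: R B1 → L1 miss wb→B4 [-]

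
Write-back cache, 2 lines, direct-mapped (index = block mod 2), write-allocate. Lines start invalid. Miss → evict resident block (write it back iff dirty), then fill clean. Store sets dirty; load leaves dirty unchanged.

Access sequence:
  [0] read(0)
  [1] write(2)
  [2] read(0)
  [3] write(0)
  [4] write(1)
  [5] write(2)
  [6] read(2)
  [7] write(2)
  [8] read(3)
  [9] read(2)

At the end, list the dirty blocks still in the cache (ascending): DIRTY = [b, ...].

DIRTY = [2]

  0 | R B0 → L0 miss [-]
  1 | W B2 → L0 miss [D]
  2 | R B0 → L0 miss wb→B2 [-]
  3 | W B0 → L0 hit [D]
  4 | W B1 → L1 miss [D]
  5 | W B2 → L0 miss wb→B0 [D]
  6 | R B2 → L0 hit [D]
  7 | W B2 → L0 hit [D]
  8 | R B3 → L1 miss wb→B1 [-]
  9 | R B2 → L0 hit [D]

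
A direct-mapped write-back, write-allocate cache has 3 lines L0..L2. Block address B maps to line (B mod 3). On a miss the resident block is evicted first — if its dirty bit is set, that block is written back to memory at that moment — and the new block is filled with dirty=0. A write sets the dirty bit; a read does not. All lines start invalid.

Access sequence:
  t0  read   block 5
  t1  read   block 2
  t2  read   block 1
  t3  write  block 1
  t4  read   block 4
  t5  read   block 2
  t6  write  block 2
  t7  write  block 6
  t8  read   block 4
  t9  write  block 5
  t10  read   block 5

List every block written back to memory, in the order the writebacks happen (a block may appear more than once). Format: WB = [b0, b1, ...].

  0 | R B5 → L2 miss [-]
  1 | R B2 → L2 miss [-]
  2 | R B1 → L1 miss [-]
  3 | W B1 → L1 hit [D]
  4 | R B4 → L1 miss wb→B1 [-]
  5 | R B2 → L2 hit [-]
  6 | W B2 → L2 hit [D]
  7 | W B6 → L0 miss [D]
  8 | R B4 → L1 hit [-]
  9 | W B5 → L2 miss wb→B2 [D]
  10 | R B5 → L2 hit [D]

WB = [1, 2]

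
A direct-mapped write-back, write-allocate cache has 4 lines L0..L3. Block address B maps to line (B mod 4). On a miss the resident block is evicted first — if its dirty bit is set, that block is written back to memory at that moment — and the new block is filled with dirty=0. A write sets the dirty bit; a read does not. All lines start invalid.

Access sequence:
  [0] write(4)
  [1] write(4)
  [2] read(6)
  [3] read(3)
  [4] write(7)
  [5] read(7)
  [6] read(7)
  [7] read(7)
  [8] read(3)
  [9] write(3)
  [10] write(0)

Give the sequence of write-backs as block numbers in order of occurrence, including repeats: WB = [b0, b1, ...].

WB = [7, 4]

0: W B4 -> L0 miss  d=D]
1: W B4 -> L0 hit  d=D]
2: R B6 -> L2 miss  d=-]
3: R B3 -> L3 miss  d=-]
4: W B7 -> L3 miss  d=D]
5: R B7 -> L3 hit  d=D]
6: R B7 -> L3 hit  d=D]
7: R B7 -> L3 hit  d=D]
8: R B3 -> L3 miss wb->B7  d=-]
9: W B3 -> L3 hit  d=D]
10: W B0 -> L0 miss wb->B4  d=D]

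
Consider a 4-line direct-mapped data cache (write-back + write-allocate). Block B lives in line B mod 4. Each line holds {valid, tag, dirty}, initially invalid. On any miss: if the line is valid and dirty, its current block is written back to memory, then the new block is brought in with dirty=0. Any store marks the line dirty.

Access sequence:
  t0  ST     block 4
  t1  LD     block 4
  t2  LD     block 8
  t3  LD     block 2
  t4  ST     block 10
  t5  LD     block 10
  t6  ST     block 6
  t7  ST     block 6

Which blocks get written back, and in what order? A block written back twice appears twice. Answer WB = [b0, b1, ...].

WB = [4, 10]

  0 | W B4 → L0 miss [D]
  1 | R B4 → L0 hit [D]
  2 | R B8 → L0 miss wb→B4 [-]
  3 | R B2 → L2 miss [-]
  4 | W B10 → L2 miss [D]
  5 | R B10 → L2 hit [D]
  6 | W B6 → L2 miss wb→B10 [D]
  7 | W B6 → L2 hit [D]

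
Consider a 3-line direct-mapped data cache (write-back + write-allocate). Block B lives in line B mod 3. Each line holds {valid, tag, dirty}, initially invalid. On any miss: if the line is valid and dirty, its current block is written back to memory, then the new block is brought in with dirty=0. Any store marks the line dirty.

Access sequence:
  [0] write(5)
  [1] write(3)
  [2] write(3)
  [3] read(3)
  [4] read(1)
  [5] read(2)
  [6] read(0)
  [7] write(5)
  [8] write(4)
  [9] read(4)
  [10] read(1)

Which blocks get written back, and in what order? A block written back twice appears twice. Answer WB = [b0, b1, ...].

WB = [5, 3, 4]

0: W B5 → L2 miss [D]
1: W B3 → L0 miss [D]
2: W B3 → L0 hit [D]
3: R B3 → L0 hit [D]
4: R B1 → L1 miss [-]
5: R B2 → L2 miss wb→B5 [-]
6: R B0 → L0 miss wb→B3 [-]
7: W B5 → L2 miss [D]
8: W B4 → L1 miss [D]
9: R B4 → L1 hit [D]
10: R B1 → L1 miss wb→B4 [-]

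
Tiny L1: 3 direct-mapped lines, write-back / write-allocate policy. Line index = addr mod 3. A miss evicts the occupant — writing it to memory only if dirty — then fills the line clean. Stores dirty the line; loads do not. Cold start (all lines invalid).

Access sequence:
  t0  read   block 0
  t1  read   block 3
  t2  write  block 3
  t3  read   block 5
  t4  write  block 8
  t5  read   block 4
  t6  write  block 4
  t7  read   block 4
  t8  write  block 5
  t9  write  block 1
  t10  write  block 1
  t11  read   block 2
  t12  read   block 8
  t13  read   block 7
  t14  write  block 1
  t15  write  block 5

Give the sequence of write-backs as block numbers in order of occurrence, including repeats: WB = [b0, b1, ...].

  0 | R B0 → L0 miss [-]
  1 | R B3 → L0 miss [-]
  2 | W B3 → L0 hit [D]
  3 | R B5 → L2 miss [-]
  4 | W B8 → L2 miss [D]
  5 | R B4 → L1 miss [-]
  6 | W B4 → L1 hit [D]
  7 | R B4 → L1 hit [D]
  8 | W B5 → L2 miss wb→B8 [D]
  9 | W B1 → L1 miss wb→B4 [D]
  10 | W B1 → L1 hit [D]
  11 | R B2 → L2 miss wb→B5 [-]
  12 | R B8 → L2 miss [-]
  13 | R B7 → L1 miss wb→B1 [-]
  14 | W B1 → L1 miss [D]
  15 | W B5 → L2 miss [D]

WB = [8, 4, 5, 1]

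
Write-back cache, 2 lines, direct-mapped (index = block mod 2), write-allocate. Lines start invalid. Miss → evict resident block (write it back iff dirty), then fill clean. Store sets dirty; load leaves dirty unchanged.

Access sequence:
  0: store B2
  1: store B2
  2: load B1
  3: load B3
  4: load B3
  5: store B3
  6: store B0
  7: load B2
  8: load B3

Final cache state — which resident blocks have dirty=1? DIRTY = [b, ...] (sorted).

0: W B2 → L0 miss [D]
1: W B2 → L0 hit [D]
2: R B1 → L1 miss [-]
3: R B3 → L1 miss [-]
4: R B3 → L1 hit [-]
5: W B3 → L1 hit [D]
6: W B0 → L0 miss wb→B2 [D]
7: R B2 → L0 miss wb→B0 [-]
8: R B3 → L1 hit [D]

DIRTY = [3]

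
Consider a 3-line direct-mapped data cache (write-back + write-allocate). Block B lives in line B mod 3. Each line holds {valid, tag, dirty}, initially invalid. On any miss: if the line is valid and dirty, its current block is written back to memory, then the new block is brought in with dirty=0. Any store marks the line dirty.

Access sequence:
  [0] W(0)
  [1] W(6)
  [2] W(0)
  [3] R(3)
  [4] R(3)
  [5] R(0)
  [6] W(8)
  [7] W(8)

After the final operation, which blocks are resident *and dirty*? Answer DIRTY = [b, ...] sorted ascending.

0: W B0 → L0 miss [D]
1: W B6 → L0 miss wb→B0 [D]
2: W B0 → L0 miss wb→B6 [D]
3: R B3 → L0 miss wb→B0 [-]
4: R B3 → L0 hit [-]
5: R B0 → L0 miss [-]
6: W B8 → L2 miss [D]
7: W B8 → L2 hit [D]

DIRTY = [8]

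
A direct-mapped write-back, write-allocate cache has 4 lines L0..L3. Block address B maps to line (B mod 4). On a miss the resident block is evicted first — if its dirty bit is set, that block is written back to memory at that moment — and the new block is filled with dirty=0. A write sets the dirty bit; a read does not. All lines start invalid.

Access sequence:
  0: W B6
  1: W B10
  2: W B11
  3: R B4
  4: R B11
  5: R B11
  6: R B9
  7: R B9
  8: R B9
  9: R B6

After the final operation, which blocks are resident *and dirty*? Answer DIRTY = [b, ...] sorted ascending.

0: W B6 → L2 miss [D]
1: W B10 → L2 miss wb→B6 [D]
2: W B11 → L3 miss [D]
3: R B4 → L0 miss [-]
4: R B11 → L3 hit [D]
5: R B11 → L3 hit [D]
6: R B9 → L1 miss [-]
7: R B9 → L1 hit [-]
8: R B9 → L1 hit [-]
9: R B6 → L2 miss wb→B10 [-]

DIRTY = [11]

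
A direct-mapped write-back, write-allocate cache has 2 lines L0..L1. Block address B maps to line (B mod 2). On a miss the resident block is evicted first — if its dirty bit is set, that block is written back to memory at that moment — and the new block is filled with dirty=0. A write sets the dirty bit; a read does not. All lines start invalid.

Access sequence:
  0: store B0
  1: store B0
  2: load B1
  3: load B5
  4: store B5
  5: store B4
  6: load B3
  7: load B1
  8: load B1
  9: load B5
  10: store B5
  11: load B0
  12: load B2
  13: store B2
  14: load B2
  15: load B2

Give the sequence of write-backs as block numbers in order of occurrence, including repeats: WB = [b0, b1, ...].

WB = [0, 5, 4]

0: W B0 -> L0 miss  d=D]
1: W B0 -> L0 hit  d=D]
2: R B1 -> L1 miss  d=-]
3: R B5 -> L1 miss  d=-]
4: W B5 -> L1 hit  d=D]
5: W B4 -> L0 miss wb->B0  d=D]
6: R B3 -> L1 miss wb->B5  d=-]
7: R B1 -> L1 miss  d=-]
8: R B1 -> L1 hit  d=-]
9: R B5 -> L1 miss  d=-]
10: W B5 -> L1 hit  d=D]
11: R B0 -> L0 miss wb->B4  d=-]
12: R B2 -> L0 miss  d=-]
13: W B2 -> L0 hit  d=D]
14: R B2 -> L0 hit  d=D]
15: R B2 -> L0 hit  d=D]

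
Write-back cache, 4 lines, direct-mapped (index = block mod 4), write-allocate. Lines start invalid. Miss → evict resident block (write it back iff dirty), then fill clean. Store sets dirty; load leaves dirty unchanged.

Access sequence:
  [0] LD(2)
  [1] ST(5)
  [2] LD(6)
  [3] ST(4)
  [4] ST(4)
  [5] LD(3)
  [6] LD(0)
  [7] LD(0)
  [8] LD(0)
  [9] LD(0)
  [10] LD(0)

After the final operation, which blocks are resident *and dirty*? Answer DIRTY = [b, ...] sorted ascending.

0: R B2 -> L2 miss  d=-]
1: W B5 -> L1 miss  d=D]
2: R B6 -> L2 miss  d=-]
3: W B4 -> L0 miss  d=D]
4: W B4 -> L0 hit  d=D]
5: R B3 -> L3 miss  d=-]
6: R B0 -> L0 miss wb->B4  d=-]
7: R B0 -> L0 hit  d=-]
8: R B0 -> L0 hit  d=-]
9: R B0 -> L0 hit  d=-]
10: R B0 -> L0 hit  d=-]

DIRTY = [5]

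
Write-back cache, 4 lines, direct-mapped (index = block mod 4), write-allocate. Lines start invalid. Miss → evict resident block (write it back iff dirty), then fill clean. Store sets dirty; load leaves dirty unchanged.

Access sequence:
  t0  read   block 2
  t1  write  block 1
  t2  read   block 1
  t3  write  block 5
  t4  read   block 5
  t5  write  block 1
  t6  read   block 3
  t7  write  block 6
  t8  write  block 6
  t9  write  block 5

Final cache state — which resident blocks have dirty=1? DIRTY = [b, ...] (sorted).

0: R B2 → L2 miss [-]
1: W B1 → L1 miss [D]
2: R B1 → L1 hit [D]
3: W B5 → L1 miss wb→B1 [D]
4: R B5 → L1 hit [D]
5: W B1 → L1 miss wb→B5 [D]
6: R B3 → L3 miss [-]
7: W B6 → L2 miss [D]
8: W B6 → L2 hit [D]
9: W B5 → L1 miss wb→B1 [D]

DIRTY = [5, 6]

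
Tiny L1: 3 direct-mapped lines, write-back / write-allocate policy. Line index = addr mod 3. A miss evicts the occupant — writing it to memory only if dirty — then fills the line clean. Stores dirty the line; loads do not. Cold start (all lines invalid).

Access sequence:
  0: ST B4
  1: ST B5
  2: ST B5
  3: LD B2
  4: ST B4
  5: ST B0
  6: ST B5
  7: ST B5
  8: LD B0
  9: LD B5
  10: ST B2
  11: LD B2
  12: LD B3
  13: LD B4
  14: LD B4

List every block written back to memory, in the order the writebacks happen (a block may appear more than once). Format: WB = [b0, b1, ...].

WB = [5, 5, 0]

  0 | W B4 → L1 miss [D]
  1 | W B5 → L2 miss [D]
  2 | W B5 → L2 hit [D]
  3 | R B2 → L2 miss wb→B5 [-]
  4 | W B4 → L1 hit [D]
  5 | W B0 → L0 miss [D]
  6 | W B5 → L2 miss [D]
  7 | W B5 → L2 hit [D]
  8 | R B0 → L0 hit [D]
  9 | R B5 → L2 hit [D]
  10 | W B2 → L2 miss wb→B5 [D]
  11 | R B2 → L2 hit [D]
  12 | R B3 → L0 miss wb→B0 [-]
  13 | R B4 → L1 hit [D]
  14 | R B4 → L1 hit [D]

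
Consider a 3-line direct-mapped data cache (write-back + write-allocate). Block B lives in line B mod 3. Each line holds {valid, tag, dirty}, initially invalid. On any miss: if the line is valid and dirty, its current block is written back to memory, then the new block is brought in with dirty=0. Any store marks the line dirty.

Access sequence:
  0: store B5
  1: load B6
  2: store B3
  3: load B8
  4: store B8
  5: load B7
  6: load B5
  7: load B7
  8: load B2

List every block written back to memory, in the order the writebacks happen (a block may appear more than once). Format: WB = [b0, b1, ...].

  0 | W B5 → L2 miss [D]
  1 | R B6 → L0 miss [-]
  2 | W B3 → L0 miss [D]
  3 | R B8 → L2 miss wb→B5 [-]
  4 | W B8 → L2 hit [D]
  5 | R B7 → L1 miss [-]
  6 | R B5 → L2 miss wb→B8 [-]
  7 | R B7 → L1 hit [-]
  8 | R B2 → L2 miss [-]

WB = [5, 8]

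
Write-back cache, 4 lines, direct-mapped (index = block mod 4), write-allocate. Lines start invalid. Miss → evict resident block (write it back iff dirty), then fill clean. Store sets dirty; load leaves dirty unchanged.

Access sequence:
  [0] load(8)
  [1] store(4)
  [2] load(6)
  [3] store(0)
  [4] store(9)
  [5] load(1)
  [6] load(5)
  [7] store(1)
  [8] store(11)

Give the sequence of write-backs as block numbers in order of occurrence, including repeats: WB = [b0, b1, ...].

WB = [4, 9]

  0 | R B8 → L0 miss [-]
  1 | W B4 → L0 miss [D]
  2 | R B6 → L2 miss [-]
  3 | W B0 → L0 miss wb→B4 [D]
  4 | W B9 → L1 miss [D]
  5 | R B1 → L1 miss wb→B9 [-]
  6 | R B5 → L1 miss [-]
  7 | W B1 → L1 miss [D]
  8 | W B11 → L3 miss [D]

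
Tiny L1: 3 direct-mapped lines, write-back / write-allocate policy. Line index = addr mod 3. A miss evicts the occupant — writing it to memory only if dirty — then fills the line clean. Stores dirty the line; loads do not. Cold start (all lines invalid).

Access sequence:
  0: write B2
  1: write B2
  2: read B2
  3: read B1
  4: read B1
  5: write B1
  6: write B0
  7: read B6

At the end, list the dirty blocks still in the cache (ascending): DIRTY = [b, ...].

0: W B2 -> L2 miss  d=D]
1: W B2 -> L2 hit  d=D]
2: R B2 -> L2 hit  d=D]
3: R B1 -> L1 miss  d=-]
4: R B1 -> L1 hit  d=-]
5: W B1 -> L1 hit  d=D]
6: W B0 -> L0 miss  d=D]
7: R B6 -> L0 miss wb->B0  d=-]

DIRTY = [1, 2]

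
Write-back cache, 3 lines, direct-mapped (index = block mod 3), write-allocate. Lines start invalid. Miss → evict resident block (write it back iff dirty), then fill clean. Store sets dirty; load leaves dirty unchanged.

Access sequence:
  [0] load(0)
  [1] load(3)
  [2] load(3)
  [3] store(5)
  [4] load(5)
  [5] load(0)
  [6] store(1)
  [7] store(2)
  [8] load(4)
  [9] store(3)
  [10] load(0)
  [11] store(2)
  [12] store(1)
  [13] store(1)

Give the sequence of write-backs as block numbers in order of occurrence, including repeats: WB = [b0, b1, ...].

0: R B0 → L0 miss [-]
1: R B3 → L0 miss [-]
2: R B3 → L0 hit [-]
3: W B5 → L2 miss [D]
4: R B5 → L2 hit [D]
5: R B0 → L0 miss [-]
6: W B1 → L1 miss [D]
7: W B2 → L2 miss wb→B5 [D]
8: R B4 → L1 miss wb→B1 [-]
9: W B3 → L0 miss [D]
10: R B0 → L0 miss wb→B3 [-]
11: W B2 → L2 hit [D]
12: W B1 → L1 miss [D]
13: W B1 → L1 hit [D]

WB = [5, 1, 3]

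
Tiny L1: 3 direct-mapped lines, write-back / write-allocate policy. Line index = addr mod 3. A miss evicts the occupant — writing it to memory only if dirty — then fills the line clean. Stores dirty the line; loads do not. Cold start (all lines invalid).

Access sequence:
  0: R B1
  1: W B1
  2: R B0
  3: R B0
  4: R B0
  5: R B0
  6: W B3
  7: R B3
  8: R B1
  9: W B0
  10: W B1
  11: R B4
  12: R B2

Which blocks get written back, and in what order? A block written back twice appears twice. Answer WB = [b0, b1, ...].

0: R B1 -> L1 miss  d=-]
1: W B1 -> L1 hit  d=D]
2: R B0 -> L0 miss  d=-]
3: R B0 -> L0 hit  d=-]
4: R B0 -> L0 hit  d=-]
5: R B0 -> L0 hit  d=-]
6: W B3 -> L0 miss  d=D]
7: R B3 -> L0 hit  d=D]
8: R B1 -> L1 hit  d=D]
9: W B0 -> L0 miss wb->B3  d=D]
10: W B1 -> L1 hit  d=D]
11: R B4 -> L1 miss wb->B1  d=-]
12: R B2 -> L2 miss  d=-]

WB = [3, 1]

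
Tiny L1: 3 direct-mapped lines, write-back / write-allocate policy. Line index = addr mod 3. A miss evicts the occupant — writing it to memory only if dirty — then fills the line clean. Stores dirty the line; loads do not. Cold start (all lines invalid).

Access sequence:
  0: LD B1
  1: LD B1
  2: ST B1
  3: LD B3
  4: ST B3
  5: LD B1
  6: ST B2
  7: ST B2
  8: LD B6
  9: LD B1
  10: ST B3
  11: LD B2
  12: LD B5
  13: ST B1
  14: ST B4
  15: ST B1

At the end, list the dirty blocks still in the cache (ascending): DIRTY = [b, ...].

DIRTY = [1, 3]

  0 | R B1 → L1 miss [-]
  1 | R B1 → L1 hit [-]
  2 | W B1 → L1 hit [D]
  3 | R B3 → L0 miss [-]
  4 | W B3 → L0 hit [D]
  5 | R B1 → L1 hit [D]
  6 | W B2 → L2 miss [D]
  7 | W B2 → L2 hit [D]
  8 | R B6 → L0 miss wb→B3 [-]
  9 | R B1 → L1 hit [D]
  10 | W B3 → L0 miss [D]
  11 | R B2 → L2 hit [D]
  12 | R B5 → L2 miss wb→B2 [-]
  13 | W B1 → L1 hit [D]
  14 | W B4 → L1 miss wb→B1 [D]
  15 | W B1 → L1 miss wb→B4 [D]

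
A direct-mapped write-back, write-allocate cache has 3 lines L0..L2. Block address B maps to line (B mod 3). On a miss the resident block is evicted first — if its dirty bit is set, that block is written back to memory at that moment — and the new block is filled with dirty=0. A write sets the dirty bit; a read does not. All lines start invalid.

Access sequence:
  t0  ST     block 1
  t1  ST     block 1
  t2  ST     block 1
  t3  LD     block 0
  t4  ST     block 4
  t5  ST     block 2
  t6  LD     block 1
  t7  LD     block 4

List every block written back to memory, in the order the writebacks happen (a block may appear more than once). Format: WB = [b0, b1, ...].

0: W B1 -> L1 miss  d=D]
1: W B1 -> L1 hit  d=D]
2: W B1 -> L1 hit  d=D]
3: R B0 -> L0 miss  d=-]
4: W B4 -> L1 miss wb->B1  d=D]
5: W B2 -> L2 miss  d=D]
6: R B1 -> L1 miss wb->B4  d=-]
7: R B4 -> L1 miss  d=-]

WB = [1, 4]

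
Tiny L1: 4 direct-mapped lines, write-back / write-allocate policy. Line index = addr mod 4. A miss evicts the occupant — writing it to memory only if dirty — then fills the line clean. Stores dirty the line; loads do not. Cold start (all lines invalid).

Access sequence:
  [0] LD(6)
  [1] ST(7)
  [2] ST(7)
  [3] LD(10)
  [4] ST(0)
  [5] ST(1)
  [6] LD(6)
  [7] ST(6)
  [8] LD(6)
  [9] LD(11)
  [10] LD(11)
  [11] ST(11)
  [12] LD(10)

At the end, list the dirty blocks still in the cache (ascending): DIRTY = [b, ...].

0: R B6 -> L2 miss  d=-]
1: W B7 -> L3 miss  d=D]
2: W B7 -> L3 hit  d=D]
3: R B10 -> L2 miss  d=-]
4: W B0 -> L0 miss  d=D]
5: W B1 -> L1 miss  d=D]
6: R B6 -> L2 miss  d=-]
7: W B6 -> L2 hit  d=D]
8: R B6 -> L2 hit  d=D]
9: R B11 -> L3 miss wb->B7  d=-]
10: R B11 -> L3 hit  d=-]
11: W B11 -> L3 hit  d=D]
12: R B10 -> L2 miss wb->B6  d=-]

DIRTY = [0, 1, 11]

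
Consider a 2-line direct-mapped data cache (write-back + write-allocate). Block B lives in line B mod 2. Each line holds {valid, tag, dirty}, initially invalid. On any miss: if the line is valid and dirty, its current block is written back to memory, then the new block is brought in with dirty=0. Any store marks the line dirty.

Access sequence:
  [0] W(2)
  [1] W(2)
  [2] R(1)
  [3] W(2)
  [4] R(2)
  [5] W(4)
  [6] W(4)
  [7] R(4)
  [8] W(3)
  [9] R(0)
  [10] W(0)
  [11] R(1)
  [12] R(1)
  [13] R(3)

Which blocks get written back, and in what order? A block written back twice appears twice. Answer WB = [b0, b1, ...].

0: W B2 → L0 miss [D]
1: W B2 → L0 hit [D]
2: R B1 → L1 miss [-]
3: W B2 → L0 hit [D]
4: R B2 → L0 hit [D]
5: W B4 → L0 miss wb→B2 [D]
6: W B4 → L0 hit [D]
7: R B4 → L0 hit [D]
8: W B3 → L1 miss [D]
9: R B0 → L0 miss wb→B4 [-]
10: W B0 → L0 hit [D]
11: R B1 → L1 miss wb→B3 [-]
12: R B1 → L1 hit [-]
13: R B3 → L1 miss [-]

WB = [2, 4, 3]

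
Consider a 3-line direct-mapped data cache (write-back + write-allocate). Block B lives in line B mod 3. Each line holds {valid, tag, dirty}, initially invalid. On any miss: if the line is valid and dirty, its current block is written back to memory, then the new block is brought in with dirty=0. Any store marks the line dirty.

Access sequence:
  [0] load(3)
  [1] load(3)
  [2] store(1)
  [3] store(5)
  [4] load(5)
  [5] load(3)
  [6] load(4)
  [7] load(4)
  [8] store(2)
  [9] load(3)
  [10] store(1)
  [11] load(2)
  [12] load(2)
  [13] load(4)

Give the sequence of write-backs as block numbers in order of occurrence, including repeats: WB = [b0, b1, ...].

  0 | R B3 → L0 miss [-]
  1 | R B3 → L0 hit [-]
  2 | W B1 → L1 miss [D]
  3 | W B5 → L2 miss [D]
  4 | R B5 → L2 hit [D]
  5 | R B3 → L0 hit [-]
  6 | R B4 → L1 miss wb→B1 [-]
  7 | R B4 → L1 hit [-]
  8 | W B2 → L2 miss wb→B5 [D]
  9 | R B3 → L0 hit [-]
  10 | W B1 → L1 miss [D]
  11 | R B2 → L2 hit [D]
  12 | R B2 → L2 hit [D]
  13 | R B4 → L1 miss wb→B1 [-]

WB = [1, 5, 1]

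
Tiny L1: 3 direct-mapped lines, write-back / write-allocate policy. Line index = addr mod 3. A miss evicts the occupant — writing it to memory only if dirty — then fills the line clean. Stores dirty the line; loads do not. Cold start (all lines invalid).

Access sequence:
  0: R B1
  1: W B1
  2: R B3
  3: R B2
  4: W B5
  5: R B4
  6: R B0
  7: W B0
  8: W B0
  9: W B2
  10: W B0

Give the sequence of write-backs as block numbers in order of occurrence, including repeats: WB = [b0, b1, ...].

0: R B1 -> L1 miss  d=-]
1: W B1 -> L1 hit  d=D]
2: R B3 -> L0 miss  d=-]
3: R B2 -> L2 miss  d=-]
4: W B5 -> L2 miss  d=D]
5: R B4 -> L1 miss wb->B1  d=-]
6: R B0 -> L0 miss  d=-]
7: W B0 -> L0 hit  d=D]
8: W B0 -> L0 hit  d=D]
9: W B2 -> L2 miss wb->B5  d=D]
10: W B0 -> L0 hit  d=D]

WB = [1, 5]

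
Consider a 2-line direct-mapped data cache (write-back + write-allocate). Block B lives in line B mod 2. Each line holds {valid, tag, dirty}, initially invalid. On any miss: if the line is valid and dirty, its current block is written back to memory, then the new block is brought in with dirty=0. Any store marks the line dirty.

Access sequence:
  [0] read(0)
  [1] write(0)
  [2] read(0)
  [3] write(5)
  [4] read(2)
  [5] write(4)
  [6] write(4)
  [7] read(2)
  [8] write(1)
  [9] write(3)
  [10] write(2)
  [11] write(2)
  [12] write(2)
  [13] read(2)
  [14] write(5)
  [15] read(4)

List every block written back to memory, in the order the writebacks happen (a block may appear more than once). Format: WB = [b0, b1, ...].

  0 | R B0 → L0 miss [-]
  1 | W B0 → L0 hit [D]
  2 | R B0 → L0 hit [D]
  3 | W B5 → L1 miss [D]
  4 | R B2 → L0 miss wb→B0 [-]
  5 | W B4 → L0 miss [D]
  6 | W B4 → L0 hit [D]
  7 | R B2 → L0 miss wb→B4 [-]
  8 | W B1 → L1 miss wb→B5 [D]
  9 | W B3 → L1 miss wb→B1 [D]
  10 | W B2 → L0 hit [D]
  11 | W B2 → L0 hit [D]
  12 | W B2 → L0 hit [D]
  13 | R B2 → L0 hit [D]
  14 | W B5 → L1 miss wb→B3 [D]
  15 | R B4 → L0 miss wb→B2 [-]

WB = [0, 4, 5, 1, 3, 2]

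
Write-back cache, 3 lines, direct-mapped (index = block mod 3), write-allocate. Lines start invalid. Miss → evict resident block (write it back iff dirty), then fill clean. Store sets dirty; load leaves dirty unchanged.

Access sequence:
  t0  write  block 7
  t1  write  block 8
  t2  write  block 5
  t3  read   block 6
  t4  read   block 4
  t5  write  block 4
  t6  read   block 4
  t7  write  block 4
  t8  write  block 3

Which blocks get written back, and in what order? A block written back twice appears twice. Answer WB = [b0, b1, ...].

WB = [8, 7]

0: W B7 -> L1 miss  d=D]
1: W B8 -> L2 miss  d=D]
2: W B5 -> L2 miss wb->B8  d=D]
3: R B6 -> L0 miss  d=-]
4: R B4 -> L1 miss wb->B7  d=-]
5: W B4 -> L1 hit  d=D]
6: R B4 -> L1 hit  d=D]
7: W B4 -> L1 hit  d=D]
8: W B3 -> L0 miss  d=D]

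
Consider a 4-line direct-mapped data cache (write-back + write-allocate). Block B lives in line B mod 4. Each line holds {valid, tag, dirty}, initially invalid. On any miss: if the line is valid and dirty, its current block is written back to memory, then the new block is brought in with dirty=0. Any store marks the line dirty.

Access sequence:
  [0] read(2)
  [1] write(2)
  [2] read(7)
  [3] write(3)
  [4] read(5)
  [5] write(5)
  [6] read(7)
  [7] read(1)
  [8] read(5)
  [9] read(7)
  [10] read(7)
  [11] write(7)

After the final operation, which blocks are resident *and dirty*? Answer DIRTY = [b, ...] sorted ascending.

DIRTY = [2, 7]

0: R B2 → L2 miss [-]
1: W B2 → L2 hit [D]
2: R B7 → L3 miss [-]
3: W B3 → L3 miss [D]
4: R B5 → L1 miss [-]
5: W B5 → L1 hit [D]
6: R B7 → L3 miss wb→B3 [-]
7: R B1 → L1 miss wb→B5 [-]
8: R B5 → L1 miss [-]
9: R B7 → L3 hit [-]
10: R B7 → L3 hit [-]
11: W B7 → L3 hit [D]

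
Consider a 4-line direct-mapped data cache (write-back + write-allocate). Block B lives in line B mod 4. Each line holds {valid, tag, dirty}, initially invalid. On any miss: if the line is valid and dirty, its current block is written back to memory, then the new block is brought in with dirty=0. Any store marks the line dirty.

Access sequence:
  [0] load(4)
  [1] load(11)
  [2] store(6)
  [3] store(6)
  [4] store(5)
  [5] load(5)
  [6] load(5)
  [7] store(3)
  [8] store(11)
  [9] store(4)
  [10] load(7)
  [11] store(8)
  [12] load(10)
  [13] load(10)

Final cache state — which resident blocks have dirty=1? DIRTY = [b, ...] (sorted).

DIRTY = [5, 8]

0: R B4 -> L0 miss  d=-]
1: R B11 -> L3 miss  d=-]
2: W B6 -> L2 miss  d=D]
3: W B6 -> L2 hit  d=D]
4: W B5 -> L1 miss  d=D]
5: R B5 -> L1 hit  d=D]
6: R B5 -> L1 hit  d=D]
7: W B3 -> L3 miss  d=D]
8: W B11 -> L3 miss wb->B3  d=D]
9: W B4 -> L0 hit  d=D]
10: R B7 -> L3 miss wb->B11  d=-]
11: W B8 -> L0 miss wb->B4  d=D]
12: R B10 -> L2 miss wb->B6  d=-]
13: R B10 -> L2 hit  d=-]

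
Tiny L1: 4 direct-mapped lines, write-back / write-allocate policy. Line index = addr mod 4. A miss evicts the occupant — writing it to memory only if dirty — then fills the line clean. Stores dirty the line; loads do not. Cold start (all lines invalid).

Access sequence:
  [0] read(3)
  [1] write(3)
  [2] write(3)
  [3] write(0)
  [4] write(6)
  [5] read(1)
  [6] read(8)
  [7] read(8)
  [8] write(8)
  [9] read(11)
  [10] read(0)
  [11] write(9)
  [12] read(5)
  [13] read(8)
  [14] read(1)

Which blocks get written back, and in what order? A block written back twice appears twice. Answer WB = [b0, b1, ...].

0: R B3 -> L3 miss  d=-]
1: W B3 -> L3 hit  d=D]
2: W B3 -> L3 hit  d=D]
3: W B0 -> L0 miss  d=D]
4: W B6 -> L2 miss  d=D]
5: R B1 -> L1 miss  d=-]
6: R B8 -> L0 miss wb->B0  d=-]
7: R B8 -> L0 hit  d=-]
8: W B8 -> L0 hit  d=D]
9: R B11 -> L3 miss wb->B3  d=-]
10: R B0 -> L0 miss wb->B8  d=-]
11: W B9 -> L1 miss  d=D]
12: R B5 -> L1 miss wb->B9  d=-]
13: R B8 -> L0 miss  d=-]
14: R B1 -> L1 miss  d=-]

WB = [0, 3, 8, 9]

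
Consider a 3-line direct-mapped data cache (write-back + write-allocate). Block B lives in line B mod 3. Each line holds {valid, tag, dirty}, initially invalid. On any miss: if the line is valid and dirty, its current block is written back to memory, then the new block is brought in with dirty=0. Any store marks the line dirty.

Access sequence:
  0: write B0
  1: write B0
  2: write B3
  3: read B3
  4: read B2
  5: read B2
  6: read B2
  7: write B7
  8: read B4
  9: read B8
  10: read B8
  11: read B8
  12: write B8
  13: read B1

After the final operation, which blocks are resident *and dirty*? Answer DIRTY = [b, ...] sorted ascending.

DIRTY = [3, 8]

0: W B0 → L0 miss [D]
1: W B0 → L0 hit [D]
2: W B3 → L0 miss wb→B0 [D]
3: R B3 → L0 hit [D]
4: R B2 → L2 miss [-]
5: R B2 → L2 hit [-]
6: R B2 → L2 hit [-]
7: W B7 → L1 miss [D]
8: R B4 → L1 miss wb→B7 [-]
9: R B8 → L2 miss [-]
10: R B8 → L2 hit [-]
11: R B8 → L2 hit [-]
12: W B8 → L2 hit [D]
13: R B1 → L1 miss [-]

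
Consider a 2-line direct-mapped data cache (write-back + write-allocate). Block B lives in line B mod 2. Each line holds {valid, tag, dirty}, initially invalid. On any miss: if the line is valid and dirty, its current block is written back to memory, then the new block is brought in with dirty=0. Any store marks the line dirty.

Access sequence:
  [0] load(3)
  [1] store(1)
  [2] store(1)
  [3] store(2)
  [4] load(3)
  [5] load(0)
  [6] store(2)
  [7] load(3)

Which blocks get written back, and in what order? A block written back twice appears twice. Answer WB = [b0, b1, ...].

WB = [1, 2]

0: R B3 → L1 miss [-]
1: W B1 → L1 miss [D]
2: W B1 → L1 hit [D]
3: W B2 → L0 miss [D]
4: R B3 → L1 miss wb→B1 [-]
5: R B0 → L0 miss wb→B2 [-]
6: W B2 → L0 miss [D]
7: R B3 → L1 hit [-]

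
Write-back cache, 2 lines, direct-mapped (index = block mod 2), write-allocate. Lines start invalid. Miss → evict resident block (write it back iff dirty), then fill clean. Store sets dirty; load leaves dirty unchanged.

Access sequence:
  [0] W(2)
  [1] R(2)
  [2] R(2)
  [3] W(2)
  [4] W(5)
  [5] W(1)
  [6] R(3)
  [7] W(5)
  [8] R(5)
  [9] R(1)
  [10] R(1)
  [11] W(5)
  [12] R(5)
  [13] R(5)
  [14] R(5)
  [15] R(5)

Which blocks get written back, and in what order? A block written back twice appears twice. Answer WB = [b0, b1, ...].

WB = [5, 1, 5]

0: W B2 → L0 miss [D]
1: R B2 → L0 hit [D]
2: R B2 → L0 hit [D]
3: W B2 → L0 hit [D]
4: W B5 → L1 miss [D]
5: W B1 → L1 miss wb→B5 [D]
6: R B3 → L1 miss wb→B1 [-]
7: W B5 → L1 miss [D]
8: R B5 → L1 hit [D]
9: R B1 → L1 miss wb→B5 [-]
10: R B1 → L1 hit [-]
11: W B5 → L1 miss [D]
12: R B5 → L1 hit [D]
13: R B5 → L1 hit [D]
14: R B5 → L1 hit [D]
15: R B5 → L1 hit [D]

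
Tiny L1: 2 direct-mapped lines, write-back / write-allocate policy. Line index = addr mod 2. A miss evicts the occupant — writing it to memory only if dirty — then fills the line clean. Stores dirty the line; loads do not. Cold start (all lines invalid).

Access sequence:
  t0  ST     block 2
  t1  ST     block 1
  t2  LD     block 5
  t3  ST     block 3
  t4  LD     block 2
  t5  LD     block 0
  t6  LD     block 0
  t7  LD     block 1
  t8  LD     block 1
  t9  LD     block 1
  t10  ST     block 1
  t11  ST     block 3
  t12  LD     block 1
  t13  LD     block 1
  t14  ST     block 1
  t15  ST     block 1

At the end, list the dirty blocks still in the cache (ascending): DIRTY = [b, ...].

  0 | W B2 → L0 miss [D]
  1 | W B1 → L1 miss [D]
  2 | R B5 → L1 miss wb→B1 [-]
  3 | W B3 → L1 miss [D]
  4 | R B2 → L0 hit [D]
  5 | R B0 → L0 miss wb→B2 [-]
  6 | R B0 → L0 hit [-]
  7 | R B1 → L1 miss wb→B3 [-]
  8 | R B1 → L1 hit [-]
  9 | R B1 → L1 hit [-]
  10 | W B1 → L1 hit [D]
  11 | W B3 → L1 miss wb→B1 [D]
  12 | R B1 → L1 miss wb→B3 [-]
  13 | R B1 → L1 hit [-]
  14 | W B1 → L1 hit [D]
  15 | W B1 → L1 hit [D]

DIRTY = [1]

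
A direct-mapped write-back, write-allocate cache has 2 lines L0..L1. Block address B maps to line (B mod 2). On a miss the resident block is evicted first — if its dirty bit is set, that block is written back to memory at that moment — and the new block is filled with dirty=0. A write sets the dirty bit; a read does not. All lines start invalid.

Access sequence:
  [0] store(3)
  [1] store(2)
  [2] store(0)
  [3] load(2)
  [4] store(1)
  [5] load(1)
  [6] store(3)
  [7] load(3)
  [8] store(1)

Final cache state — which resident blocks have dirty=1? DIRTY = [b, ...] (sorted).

DIRTY = [1]

  0 | W B3 → L1 miss [D]
  1 | W B2 → L0 miss [D]
  2 | W B0 → L0 miss wb→B2 [D]
  3 | R B2 → L0 miss wb→B0 [-]
  4 | W B1 → L1 miss wb→B3 [D]
  5 | R B1 → L1 hit [D]
  6 | W B3 → L1 miss wb→B1 [D]
  7 | R B3 → L1 hit [D]
  8 | W B1 → L1 miss wb→B3 [D]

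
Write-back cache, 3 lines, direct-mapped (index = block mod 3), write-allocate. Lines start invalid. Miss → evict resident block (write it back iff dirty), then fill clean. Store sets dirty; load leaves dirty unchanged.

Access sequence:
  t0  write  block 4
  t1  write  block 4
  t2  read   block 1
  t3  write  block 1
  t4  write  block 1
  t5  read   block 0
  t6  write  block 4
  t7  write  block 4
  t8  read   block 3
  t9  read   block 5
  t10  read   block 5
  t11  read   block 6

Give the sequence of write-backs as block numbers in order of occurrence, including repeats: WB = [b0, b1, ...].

WB = [4, 1]

0: W B4 → L1 miss [D]
1: W B4 → L1 hit [D]
2: R B1 → L1 miss wb→B4 [-]
3: W B1 → L1 hit [D]
4: W B1 → L1 hit [D]
5: R B0 → L0 miss [-]
6: W B4 → L1 miss wb→B1 [D]
7: W B4 → L1 hit [D]
8: R B3 → L0 miss [-]
9: R B5 → L2 miss [-]
10: R B5 → L2 hit [-]
11: R B6 → L0 miss [-]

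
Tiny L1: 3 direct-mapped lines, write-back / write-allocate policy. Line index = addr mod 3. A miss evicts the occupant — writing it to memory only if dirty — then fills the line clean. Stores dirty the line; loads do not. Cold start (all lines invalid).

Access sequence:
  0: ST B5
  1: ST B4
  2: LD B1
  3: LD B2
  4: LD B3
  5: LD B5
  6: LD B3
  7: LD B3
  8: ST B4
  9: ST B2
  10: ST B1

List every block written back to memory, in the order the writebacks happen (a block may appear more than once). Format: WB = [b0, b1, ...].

  0 | W B5 → L2 miss [D]
  1 | W B4 → L1 miss [D]
  2 | R B1 → L1 miss wb→B4 [-]
  3 | R B2 → L2 miss wb→B5 [-]
  4 | R B3 → L0 miss [-]
  5 | R B5 → L2 miss [-]
  6 | R B3 → L0 hit [-]
  7 | R B3 → L0 hit [-]
  8 | W B4 → L1 miss [D]
  9 | W B2 → L2 miss [D]
  10 | W B1 → L1 miss wb→B4 [D]

WB = [4, 5, 4]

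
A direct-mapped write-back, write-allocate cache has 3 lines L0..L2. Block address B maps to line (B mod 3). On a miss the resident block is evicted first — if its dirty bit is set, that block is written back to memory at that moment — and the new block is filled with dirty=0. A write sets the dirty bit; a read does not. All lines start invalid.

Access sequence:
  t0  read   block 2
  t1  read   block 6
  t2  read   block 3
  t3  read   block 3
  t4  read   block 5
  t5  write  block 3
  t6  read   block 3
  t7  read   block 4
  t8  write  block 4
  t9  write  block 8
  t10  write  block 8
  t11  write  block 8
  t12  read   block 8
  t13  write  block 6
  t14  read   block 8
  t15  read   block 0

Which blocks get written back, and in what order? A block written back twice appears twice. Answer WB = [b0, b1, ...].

0: R B2 → L2 miss [-]
1: R B6 → L0 miss [-]
2: R B3 → L0 miss [-]
3: R B3 → L0 hit [-]
4: R B5 → L2 miss [-]
5: W B3 → L0 hit [D]
6: R B3 → L0 hit [D]
7: R B4 → L1 miss [-]
8: W B4 → L1 hit [D]
9: W B8 → L2 miss [D]
10: W B8 → L2 hit [D]
11: W B8 → L2 hit [D]
12: R B8 → L2 hit [D]
13: W B6 → L0 miss wb→B3 [D]
14: R B8 → L2 hit [D]
15: R B0 → L0 miss wb→B6 [-]

WB = [3, 6]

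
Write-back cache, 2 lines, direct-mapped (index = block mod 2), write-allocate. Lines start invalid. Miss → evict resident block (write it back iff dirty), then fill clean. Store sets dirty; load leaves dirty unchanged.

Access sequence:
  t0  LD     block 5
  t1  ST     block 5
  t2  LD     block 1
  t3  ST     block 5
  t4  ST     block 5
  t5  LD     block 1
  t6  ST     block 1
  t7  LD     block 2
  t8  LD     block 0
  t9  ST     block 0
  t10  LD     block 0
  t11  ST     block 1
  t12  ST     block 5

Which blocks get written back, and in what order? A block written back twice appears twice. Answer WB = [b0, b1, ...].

  0 | R B5 → L1 miss [-]
  1 | W B5 → L1 hit [D]
  2 | R B1 → L1 miss wb→B5 [-]
  3 | W B5 → L1 miss [D]
  4 | W B5 → L1 hit [D]
  5 | R B1 → L1 miss wb→B5 [-]
  6 | W B1 → L1 hit [D]
  7 | R B2 → L0 miss [-]
  8 | R B0 → L0 miss [-]
  9 | W B0 → L0 hit [D]
  10 | R B0 → L0 hit [D]
  11 | W B1 → L1 hit [D]
  12 | W B5 → L1 miss wb→B1 [D]

WB = [5, 5, 1]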